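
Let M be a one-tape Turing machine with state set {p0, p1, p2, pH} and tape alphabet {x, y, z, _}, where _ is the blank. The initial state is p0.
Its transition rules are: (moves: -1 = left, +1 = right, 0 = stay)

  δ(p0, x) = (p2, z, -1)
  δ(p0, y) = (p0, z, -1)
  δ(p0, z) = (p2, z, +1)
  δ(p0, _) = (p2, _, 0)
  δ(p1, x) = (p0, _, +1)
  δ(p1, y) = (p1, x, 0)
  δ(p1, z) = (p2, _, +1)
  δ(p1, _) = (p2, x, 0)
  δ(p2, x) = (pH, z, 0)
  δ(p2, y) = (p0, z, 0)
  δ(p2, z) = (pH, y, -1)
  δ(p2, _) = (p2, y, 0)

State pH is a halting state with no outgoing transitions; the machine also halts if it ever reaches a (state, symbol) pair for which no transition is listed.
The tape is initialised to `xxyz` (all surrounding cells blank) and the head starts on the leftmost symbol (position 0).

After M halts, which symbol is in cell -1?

z

state=p0 head=0 tape=_[x]xyz   (p0,x)→(p2,z,-1)
state=p2 head=-1 tape=[_]zxyz   (p2,_)→(p2,y,0)
state=p2 head=-1 tape=[y]zxyz   (p2,y)→(p0,z,0)
state=p0 head=-1 tape=[z]zxyz   (p0,z)→(p2,z,+1)
state=p2 head=0 tape=z[z]xyz   (p2,z)→(pH,y,-1)
state=pH head=-1 tape=[z]yxyz
Cell -1 holds z when M halts.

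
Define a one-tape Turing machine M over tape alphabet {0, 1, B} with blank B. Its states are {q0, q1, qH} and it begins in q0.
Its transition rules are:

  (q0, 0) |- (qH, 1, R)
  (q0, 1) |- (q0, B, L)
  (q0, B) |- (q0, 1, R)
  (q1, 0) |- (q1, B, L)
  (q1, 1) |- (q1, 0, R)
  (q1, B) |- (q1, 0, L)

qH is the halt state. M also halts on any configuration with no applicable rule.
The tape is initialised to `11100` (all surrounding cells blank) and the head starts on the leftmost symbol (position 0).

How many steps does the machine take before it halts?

22

state=q0 head=0 tape=BBB[1]1100   (q0,1)→(q0,B,L)
state=q0 head=-1 tape=BB[B]B1100   (q0,B)→(q0,1,R)
state=q0 head=0 tape=BB1[B]1100   (q0,B)→(q0,1,R)
state=q0 head=1 tape=BB11[1]100   (q0,1)→(q0,B,L)
state=q0 head=0 tape=BB1[1]B100   (q0,1)→(q0,B,L)
state=q0 head=-1 tape=BB[1]BB100   (q0,1)→(q0,B,L)
state=q0 head=-2 tape=B[B]BBB100   (q0,B)→(q0,1,R)
state=q0 head=-1 tape=B1[B]BB100   (q0,B)→(q0,1,R)
state=q0 head=0 tape=B11[B]B100   (q0,B)→(q0,1,R)
state=q0 head=1 tape=B111[B]100   (q0,B)→(q0,1,R)
state=q0 head=2 tape=B1111[1]00   (q0,1)→(q0,B,L)
state=q0 head=1 tape=B111[1]B00   (q0,1)→(q0,B,L)
state=q0 head=0 tape=B11[1]BB00   (q0,1)→(q0,B,L)
state=q0 head=-1 tape=B1[1]BBB00   (q0,1)→(q0,B,L)
state=q0 head=-2 tape=B[1]BBBB00   (q0,1)→(q0,B,L)
state=q0 head=-3 tape=[B]BBBBB00   (q0,B)→(q0,1,R)
state=q0 head=-2 tape=1[B]BBBB00   (q0,B)→(q0,1,R)
state=q0 head=-1 tape=11[B]BBB00   (q0,B)→(q0,1,R)
state=q0 head=0 tape=111[B]BB00   (q0,B)→(q0,1,R)
state=q0 head=1 tape=1111[B]B00   (q0,B)→(q0,1,R)
state=q0 head=2 tape=11111[B]00   (q0,B)→(q0,1,R)
state=q0 head=3 tape=111111[0]0   (q0,0)→(qH,1,R)
state=qH head=4 tape=1111111[0]
M halts after 22 transitions.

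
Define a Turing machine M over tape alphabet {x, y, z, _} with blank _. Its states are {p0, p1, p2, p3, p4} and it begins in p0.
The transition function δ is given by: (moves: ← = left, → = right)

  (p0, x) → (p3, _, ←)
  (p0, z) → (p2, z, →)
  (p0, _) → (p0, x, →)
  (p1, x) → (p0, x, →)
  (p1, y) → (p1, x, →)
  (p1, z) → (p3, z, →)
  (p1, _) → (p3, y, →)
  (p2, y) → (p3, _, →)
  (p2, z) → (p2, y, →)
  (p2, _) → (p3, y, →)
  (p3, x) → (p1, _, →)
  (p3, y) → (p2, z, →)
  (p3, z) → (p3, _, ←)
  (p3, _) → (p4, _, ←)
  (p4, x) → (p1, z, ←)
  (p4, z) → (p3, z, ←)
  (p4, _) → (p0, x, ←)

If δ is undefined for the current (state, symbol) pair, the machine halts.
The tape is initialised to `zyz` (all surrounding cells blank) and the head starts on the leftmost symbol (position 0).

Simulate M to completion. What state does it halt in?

p0 | ___[z]yz   read z → write z, move →, go to p2
p2 | ___z[y]z   read y → write _, move →, go to p3
p3 | ___z_[z]   read z → write _, move ←, go to p3
p3 | ___z[_]_   read _ → write _, move ←, go to p4
p4 | ___[z]__   read z → write z, move ←, go to p3
p3 | __[_]z__   read _ → write _, move ←, go to p4
p4 | _[_]_z__   read _ → write x, move ←, go to p0
p0 | [_]x_z__   read _ → write x, move →, go to p0
p0 | x[x]_z__   read x → write _, move ←, go to p3
p3 | [x]__z__   read x → write _, move →, go to p1
p1 | _[_]_z__   read _ → write y, move →, go to p3
p3 | _y[_]z__   read _ → write _, move ←, go to p4
p4 | _[y]_z__
No transition is defined for (p4, y); M halts in state p4.

p4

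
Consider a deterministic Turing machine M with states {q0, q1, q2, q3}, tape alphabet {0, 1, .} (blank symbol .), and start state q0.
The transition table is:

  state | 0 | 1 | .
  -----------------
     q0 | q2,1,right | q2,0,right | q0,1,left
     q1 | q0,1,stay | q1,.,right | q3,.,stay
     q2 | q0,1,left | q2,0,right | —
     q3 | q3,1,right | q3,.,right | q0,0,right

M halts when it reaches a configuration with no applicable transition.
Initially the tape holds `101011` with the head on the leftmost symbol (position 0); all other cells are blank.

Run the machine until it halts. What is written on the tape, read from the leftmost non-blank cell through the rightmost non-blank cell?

101000

q0 | [1]01011.   read 1 → write 0, move right, go to q2
q2 | 0[0]1011.   read 0 → write 1, move left, go to q0
q0 | [0]11011.   read 0 → write 1, move right, go to q2
q2 | 1[1]1011.   read 1 → write 0, move right, go to q2
q2 | 10[1]011.   read 1 → write 0, move right, go to q2
q2 | 100[0]11.   read 0 → write 1, move left, go to q0
q0 | 10[0]111.   read 0 → write 1, move right, go to q2
q2 | 101[1]11.   read 1 → write 0, move right, go to q2
q2 | 1010[1]1.   read 1 → write 0, move right, go to q2
q2 | 10100[1].   read 1 → write 0, move right, go to q2
q2 | 101000[.]
The non-blank tape span at halt is 101000.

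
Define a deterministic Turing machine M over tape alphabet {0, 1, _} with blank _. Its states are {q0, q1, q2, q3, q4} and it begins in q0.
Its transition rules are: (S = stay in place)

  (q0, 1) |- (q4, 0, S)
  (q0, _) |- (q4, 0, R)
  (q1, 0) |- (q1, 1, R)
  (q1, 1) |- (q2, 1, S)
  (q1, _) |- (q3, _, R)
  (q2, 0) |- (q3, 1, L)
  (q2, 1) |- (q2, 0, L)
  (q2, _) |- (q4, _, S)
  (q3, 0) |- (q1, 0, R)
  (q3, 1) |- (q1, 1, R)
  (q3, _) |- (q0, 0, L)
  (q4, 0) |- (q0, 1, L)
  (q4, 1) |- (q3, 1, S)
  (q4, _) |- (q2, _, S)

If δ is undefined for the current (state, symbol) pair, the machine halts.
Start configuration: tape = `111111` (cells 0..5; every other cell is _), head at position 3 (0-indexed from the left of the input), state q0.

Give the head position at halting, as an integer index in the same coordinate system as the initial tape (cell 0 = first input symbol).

q0 | ___111[1]11   read 1 → write 0, move S, go to q4
q4 | ___111[0]11   read 0 → write 1, move L, go to q0
q0 | ___11[1]111   read 1 → write 0, move S, go to q4
q4 | ___11[0]111   read 0 → write 1, move L, go to q0
q0 | ___1[1]1111   read 1 → write 0, move S, go to q4
q4 | ___1[0]1111   read 0 → write 1, move L, go to q0
q0 | ___[1]11111   read 1 → write 0, move S, go to q4
q4 | ___[0]11111   read 0 → write 1, move L, go to q0
q0 | __[_]111111   read _ → write 0, move R, go to q4
q4 | __0[1]11111   read 1 → write 1, move S, go to q3
q3 | __0[1]11111   read 1 → write 1, move R, go to q1
q1 | __01[1]1111   read 1 → write 1, move S, go to q2
q2 | __01[1]1111   read 1 → write 0, move L, go to q2
q2 | __0[1]01111   read 1 → write 0, move L, go to q2
q2 | __[0]001111   read 0 → write 1, move L, go to q3
q3 | _[_]1001111   read _ → write 0, move L, go to q0
q0 | [_]01001111   read _ → write 0, move R, go to q4
q4 | 0[0]1001111   read 0 → write 1, move L, go to q0
q0 | [0]11001111
At halt the head is at cell -3.

-3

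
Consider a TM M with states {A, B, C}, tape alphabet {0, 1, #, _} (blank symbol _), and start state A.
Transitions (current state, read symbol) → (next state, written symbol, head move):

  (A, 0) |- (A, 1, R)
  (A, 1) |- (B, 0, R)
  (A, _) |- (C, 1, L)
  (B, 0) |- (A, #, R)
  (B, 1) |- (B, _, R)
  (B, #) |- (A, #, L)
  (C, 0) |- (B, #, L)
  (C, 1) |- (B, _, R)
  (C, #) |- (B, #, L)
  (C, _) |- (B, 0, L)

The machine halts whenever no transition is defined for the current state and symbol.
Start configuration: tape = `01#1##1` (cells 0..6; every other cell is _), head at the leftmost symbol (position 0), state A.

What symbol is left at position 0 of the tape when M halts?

1

A | [0]1#1##1   read 0 → write 1, move R, go to A
A | 1[1]#1##1   read 1 → write 0, move R, go to B
B | 10[#]1##1   read # → write #, move L, go to A
A | 1[0]#1##1   read 0 → write 1, move R, go to A
A | 11[#]1##1
Cell 0 holds 1 when M halts.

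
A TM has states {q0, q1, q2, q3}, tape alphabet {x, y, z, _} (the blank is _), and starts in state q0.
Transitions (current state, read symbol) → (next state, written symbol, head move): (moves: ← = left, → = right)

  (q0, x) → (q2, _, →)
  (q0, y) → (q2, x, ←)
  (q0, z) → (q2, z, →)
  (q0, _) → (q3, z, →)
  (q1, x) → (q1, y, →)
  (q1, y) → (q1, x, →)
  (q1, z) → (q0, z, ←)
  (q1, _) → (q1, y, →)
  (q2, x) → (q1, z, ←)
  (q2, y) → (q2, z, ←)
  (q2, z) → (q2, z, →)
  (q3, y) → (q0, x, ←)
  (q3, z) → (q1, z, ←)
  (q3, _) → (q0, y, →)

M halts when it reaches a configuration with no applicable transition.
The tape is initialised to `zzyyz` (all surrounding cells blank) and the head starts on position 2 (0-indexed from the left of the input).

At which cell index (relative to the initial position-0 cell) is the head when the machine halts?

q0 | zz[y]yz_   read y → write x, move ←, go to q2
q2 | z[z]xyz_   read z → write z, move →, go to q2
q2 | zz[x]yz_   read x → write z, move ←, go to q1
q1 | z[z]zyz_   read z → write z, move ←, go to q0
q0 | [z]zzyz_   read z → write z, move →, go to q2
q2 | z[z]zyz_   read z → write z, move →, go to q2
q2 | zz[z]yz_   read z → write z, move →, go to q2
q2 | zzz[y]z_   read y → write z, move ←, go to q2
q2 | zz[z]zz_   read z → write z, move →, go to q2
q2 | zzz[z]z_   read z → write z, move →, go to q2
q2 | zzzz[z]_   read z → write z, move →, go to q2
q2 | zzzzz[_]
At halt the head is at cell 5.

5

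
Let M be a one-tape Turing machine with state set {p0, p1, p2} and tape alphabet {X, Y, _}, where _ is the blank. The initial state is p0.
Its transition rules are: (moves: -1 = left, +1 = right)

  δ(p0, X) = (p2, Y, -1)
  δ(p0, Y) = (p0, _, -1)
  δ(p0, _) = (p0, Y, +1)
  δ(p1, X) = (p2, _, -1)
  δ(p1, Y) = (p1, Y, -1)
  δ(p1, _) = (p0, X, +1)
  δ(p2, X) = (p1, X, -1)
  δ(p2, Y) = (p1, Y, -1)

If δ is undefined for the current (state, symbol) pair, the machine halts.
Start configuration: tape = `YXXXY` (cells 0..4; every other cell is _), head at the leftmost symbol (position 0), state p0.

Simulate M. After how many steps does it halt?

9

p0 | ___[Y]XXXY   read Y → write _, move -1, go to p0
p0 | __[_]_XXXY   read _ → write Y, move +1, go to p0
p0 | __Y[_]XXXY   read _ → write Y, move +1, go to p0
p0 | __YY[X]XXY   read X → write Y, move -1, go to p2
p2 | __Y[Y]YXXY   read Y → write Y, move -1, go to p1
p1 | __[Y]YYXXY   read Y → write Y, move -1, go to p1
p1 | _[_]YYYXXY   read _ → write X, move +1, go to p0
p0 | _X[Y]YYXXY   read Y → write _, move -1, go to p0
p0 | _[X]_YYXXY   read X → write Y, move -1, go to p2
p2 | [_]Y_YYXXY
M halts after 9 transitions.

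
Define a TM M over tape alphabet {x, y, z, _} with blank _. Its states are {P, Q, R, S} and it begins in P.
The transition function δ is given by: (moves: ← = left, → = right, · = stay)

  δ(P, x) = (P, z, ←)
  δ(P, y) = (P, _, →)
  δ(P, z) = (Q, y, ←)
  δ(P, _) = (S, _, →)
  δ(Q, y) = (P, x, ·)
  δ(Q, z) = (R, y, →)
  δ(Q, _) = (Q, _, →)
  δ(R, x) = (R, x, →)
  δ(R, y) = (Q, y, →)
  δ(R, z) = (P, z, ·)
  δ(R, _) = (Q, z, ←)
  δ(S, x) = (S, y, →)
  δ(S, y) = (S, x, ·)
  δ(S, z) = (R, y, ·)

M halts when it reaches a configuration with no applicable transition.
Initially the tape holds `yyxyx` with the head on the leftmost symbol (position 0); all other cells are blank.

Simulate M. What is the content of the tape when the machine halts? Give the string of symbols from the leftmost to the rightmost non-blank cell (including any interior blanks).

yx

P | [y]yxyx   read y → write _, move →, go to P
P | _[y]xyx   read y → write _, move →, go to P
P | __[x]yx   read x → write z, move ←, go to P
P | _[_]zyx   read _ → write _, move →, go to S
S | __[z]yx   read z → write y, move ·, go to R
R | __[y]yx   read y → write y, move →, go to Q
Q | __y[y]x   read y → write x, move ·, go to P
P | __y[x]x   read x → write z, move ←, go to P
P | __[y]zx   read y → write _, move →, go to P
P | ___[z]x   read z → write y, move ←, go to Q
Q | __[_]yx   read _ → write _, move →, go to Q
Q | ___[y]x   read y → write x, move ·, go to P
P | ___[x]x   read x → write z, move ←, go to P
P | __[_]zx   read _ → write _, move →, go to S
S | ___[z]x   read z → write y, move ·, go to R
R | ___[y]x   read y → write y, move →, go to Q
Q | ___y[x]
The non-blank tape span at halt is yx.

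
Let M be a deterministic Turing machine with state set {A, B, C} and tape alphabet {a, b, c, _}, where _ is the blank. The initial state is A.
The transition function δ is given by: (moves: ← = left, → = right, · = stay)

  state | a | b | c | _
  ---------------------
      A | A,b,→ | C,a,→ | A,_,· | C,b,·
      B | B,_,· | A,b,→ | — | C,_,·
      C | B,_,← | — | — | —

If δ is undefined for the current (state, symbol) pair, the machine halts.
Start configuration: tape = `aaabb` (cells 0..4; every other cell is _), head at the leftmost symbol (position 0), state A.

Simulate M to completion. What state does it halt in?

C

state=A head=0 tape=[a]aabb   (A,a)→(A,b,→)
state=A head=1 tape=b[a]abb   (A,a)→(A,b,→)
state=A head=2 tape=bb[a]bb   (A,a)→(A,b,→)
state=A head=3 tape=bbb[b]b   (A,b)→(C,a,→)
state=C head=4 tape=bbba[b]
No transition is defined for (C, b); M halts in state C.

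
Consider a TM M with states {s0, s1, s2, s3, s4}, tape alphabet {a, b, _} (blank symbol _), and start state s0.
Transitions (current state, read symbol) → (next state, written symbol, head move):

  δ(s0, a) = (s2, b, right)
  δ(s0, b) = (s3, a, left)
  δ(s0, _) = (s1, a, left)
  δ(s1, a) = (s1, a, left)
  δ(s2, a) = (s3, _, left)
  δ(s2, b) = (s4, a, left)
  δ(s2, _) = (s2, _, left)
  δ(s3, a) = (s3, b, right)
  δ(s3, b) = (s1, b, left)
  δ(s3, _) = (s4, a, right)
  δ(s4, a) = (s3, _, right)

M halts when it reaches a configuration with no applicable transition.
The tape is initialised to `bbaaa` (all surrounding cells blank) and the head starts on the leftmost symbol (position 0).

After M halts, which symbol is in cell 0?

_

s0 | _[b]baaa   read b → write a, move left, go to s3
s3 | [_]abaaa   read _ → write a, move right, go to s4
s4 | a[a]baaa   read a → write _, move right, go to s3
s3 | a_[b]aaa   read b → write b, move left, go to s1
s1 | a[_]baaa
Cell 0 holds _ when M halts.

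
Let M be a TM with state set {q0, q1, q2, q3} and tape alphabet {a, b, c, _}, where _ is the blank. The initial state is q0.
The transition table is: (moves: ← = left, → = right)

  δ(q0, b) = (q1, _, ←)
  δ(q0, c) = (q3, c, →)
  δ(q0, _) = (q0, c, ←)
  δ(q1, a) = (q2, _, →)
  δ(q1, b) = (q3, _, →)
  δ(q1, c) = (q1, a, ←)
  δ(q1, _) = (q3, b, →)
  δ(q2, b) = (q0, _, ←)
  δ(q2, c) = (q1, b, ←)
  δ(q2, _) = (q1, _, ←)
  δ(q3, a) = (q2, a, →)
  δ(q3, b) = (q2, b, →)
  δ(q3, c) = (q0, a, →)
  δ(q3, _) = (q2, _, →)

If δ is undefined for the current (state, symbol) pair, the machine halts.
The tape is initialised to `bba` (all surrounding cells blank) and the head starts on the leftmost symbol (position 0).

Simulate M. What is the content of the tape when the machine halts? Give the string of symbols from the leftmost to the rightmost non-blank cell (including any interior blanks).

q0 | __[b]ba   read b → write _, move ←, go to q1
q1 | _[_]_ba   read _ → write b, move →, go to q3
q3 | _b[_]ba   read _ → write _, move →, go to q2
q2 | _b_[b]a   read b → write _, move ←, go to q0
q0 | _b[_]_a   read _ → write c, move ←, go to q0
q0 | _[b]c_a   read b → write _, move ←, go to q1
q1 | [_]_c_a   read _ → write b, move →, go to q3
q3 | b[_]c_a   read _ → write _, move →, go to q2
q2 | b_[c]_a   read c → write b, move ←, go to q1
q1 | b[_]b_a   read _ → write b, move →, go to q3
q3 | bb[b]_a   read b → write b, move →, go to q2
q2 | bbb[_]a   read _ → write _, move ←, go to q1
q1 | bb[b]_a   read b → write _, move →, go to q3
q3 | bb_[_]a   read _ → write _, move →, go to q2
q2 | bb__[a]
The non-blank tape span at halt is bb__a.

bb__a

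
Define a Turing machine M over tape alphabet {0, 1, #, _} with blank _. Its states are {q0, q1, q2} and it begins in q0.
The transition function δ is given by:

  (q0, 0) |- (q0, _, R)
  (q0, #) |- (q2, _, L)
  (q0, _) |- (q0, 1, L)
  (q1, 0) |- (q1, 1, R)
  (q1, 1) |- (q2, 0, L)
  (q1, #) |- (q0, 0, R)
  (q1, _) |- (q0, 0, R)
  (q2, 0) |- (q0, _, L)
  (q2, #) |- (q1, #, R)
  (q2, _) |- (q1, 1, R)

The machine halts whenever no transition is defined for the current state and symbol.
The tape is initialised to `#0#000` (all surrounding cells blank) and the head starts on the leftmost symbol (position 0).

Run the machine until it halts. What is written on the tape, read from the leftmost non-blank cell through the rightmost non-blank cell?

101_1111

q0 | _[#]0#000_   read # → write _, move L, go to q2
q2 | [_]_0#000_   read _ → write 1, move R, go to q1
q1 | 1[_]0#000_   read _ → write 0, move R, go to q0
q0 | 10[0]#000_   read 0 → write _, move R, go to q0
q0 | 10_[#]000_   read # → write _, move L, go to q2
q2 | 10[_]_000_   read _ → write 1, move R, go to q1
q1 | 101[_]000_   read _ → write 0, move R, go to q0
q0 | 1010[0]00_   read 0 → write _, move R, go to q0
q0 | 1010_[0]0_   read 0 → write _, move R, go to q0
q0 | 1010__[0]_   read 0 → write _, move R, go to q0
q0 | 1010___[_]   read _ → write 1, move L, go to q0
q0 | 1010__[_]1   read _ → write 1, move L, go to q0
q0 | 1010_[_]11   read _ → write 1, move L, go to q0
q0 | 1010[_]111   read _ → write 1, move L, go to q0
q0 | 101[0]1111   read 0 → write _, move R, go to q0
q0 | 101_[1]111
The non-blank tape span at halt is 101_1111.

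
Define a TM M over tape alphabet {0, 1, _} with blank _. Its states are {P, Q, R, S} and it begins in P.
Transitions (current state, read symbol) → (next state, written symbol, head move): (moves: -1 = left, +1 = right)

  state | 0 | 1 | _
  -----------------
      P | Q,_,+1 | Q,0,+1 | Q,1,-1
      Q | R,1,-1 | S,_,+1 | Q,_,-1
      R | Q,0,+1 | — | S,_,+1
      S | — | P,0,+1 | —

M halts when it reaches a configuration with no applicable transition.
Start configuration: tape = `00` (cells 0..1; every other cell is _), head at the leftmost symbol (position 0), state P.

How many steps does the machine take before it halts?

13

state=P head=0 tape=[0]0__   (P,0)→(Q,_,+1)
state=Q head=1 tape=_[0]__   (Q,0)→(R,1,-1)
state=R head=0 tape=[_]1__   (R,_)→(S,_,+1)
state=S head=1 tape=_[1]__   (S,1)→(P,0,+1)
state=P head=2 tape=_0[_]_   (P,_)→(Q,1,-1)
state=Q head=1 tape=_[0]1_   (Q,0)→(R,1,-1)
state=R head=0 tape=[_]11_   (R,_)→(S,_,+1)
state=S head=1 tape=_[1]1_   (S,1)→(P,0,+1)
state=P head=2 tape=_0[1]_   (P,1)→(Q,0,+1)
state=Q head=3 tape=_00[_]   (Q,_)→(Q,_,-1)
state=Q head=2 tape=_0[0]_   (Q,0)→(R,1,-1)
state=R head=1 tape=_[0]1_   (R,0)→(Q,0,+1)
state=Q head=2 tape=_0[1]_   (Q,1)→(S,_,+1)
state=S head=3 tape=_0_[_]
M halts after 13 transitions.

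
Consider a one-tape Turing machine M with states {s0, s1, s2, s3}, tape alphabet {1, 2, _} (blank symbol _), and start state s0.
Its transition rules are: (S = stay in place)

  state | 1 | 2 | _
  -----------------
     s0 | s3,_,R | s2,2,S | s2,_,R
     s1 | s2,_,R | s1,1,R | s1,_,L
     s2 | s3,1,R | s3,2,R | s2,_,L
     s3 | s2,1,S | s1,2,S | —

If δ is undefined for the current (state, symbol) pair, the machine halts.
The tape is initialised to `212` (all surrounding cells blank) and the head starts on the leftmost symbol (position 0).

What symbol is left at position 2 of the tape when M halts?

s0 | [2]12_   read 2 → write 2, move S, go to s2
s2 | [2]12_   read 2 → write 2, move R, go to s3
s3 | 2[1]2_   read 1 → write 1, move S, go to s2
s2 | 2[1]2_   read 1 → write 1, move R, go to s3
s3 | 21[2]_   read 2 → write 2, move S, go to s1
s1 | 21[2]_   read 2 → write 1, move R, go to s1
s1 | 211[_]   read _ → write _, move L, go to s1
s1 | 21[1]_   read 1 → write _, move R, go to s2
s2 | 21_[_]   read _ → write _, move L, go to s2
s2 | 21[_]_   read _ → write _, move L, go to s2
s2 | 2[1]__   read 1 → write 1, move R, go to s3
s3 | 21[_]_
Cell 2 holds _ when M halts.

_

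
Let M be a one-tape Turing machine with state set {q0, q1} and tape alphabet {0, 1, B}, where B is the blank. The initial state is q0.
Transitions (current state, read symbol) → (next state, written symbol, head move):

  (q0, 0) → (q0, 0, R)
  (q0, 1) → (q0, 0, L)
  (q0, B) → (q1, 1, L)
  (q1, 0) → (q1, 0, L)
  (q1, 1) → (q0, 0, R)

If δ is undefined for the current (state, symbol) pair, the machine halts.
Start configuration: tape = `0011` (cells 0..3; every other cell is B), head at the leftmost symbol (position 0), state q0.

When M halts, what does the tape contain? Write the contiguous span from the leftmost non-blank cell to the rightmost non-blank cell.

q0 | B[0]011B   read 0 → write 0, move R, go to q0
q0 | B0[0]11B   read 0 → write 0, move R, go to q0
q0 | B00[1]1B   read 1 → write 0, move L, go to q0
q0 | B0[0]01B   read 0 → write 0, move R, go to q0
q0 | B00[0]1B   read 0 → write 0, move R, go to q0
q0 | B000[1]B   read 1 → write 0, move L, go to q0
q0 | B00[0]0B   read 0 → write 0, move R, go to q0
q0 | B000[0]B   read 0 → write 0, move R, go to q0
q0 | B0000[B]   read B → write 1, move L, go to q1
q1 | B000[0]1   read 0 → write 0, move L, go to q1
q1 | B00[0]01   read 0 → write 0, move L, go to q1
q1 | B0[0]001   read 0 → write 0, move L, go to q1
q1 | B[0]0001   read 0 → write 0, move L, go to q1
q1 | [B]00001
The non-blank tape span at halt is 00001.

00001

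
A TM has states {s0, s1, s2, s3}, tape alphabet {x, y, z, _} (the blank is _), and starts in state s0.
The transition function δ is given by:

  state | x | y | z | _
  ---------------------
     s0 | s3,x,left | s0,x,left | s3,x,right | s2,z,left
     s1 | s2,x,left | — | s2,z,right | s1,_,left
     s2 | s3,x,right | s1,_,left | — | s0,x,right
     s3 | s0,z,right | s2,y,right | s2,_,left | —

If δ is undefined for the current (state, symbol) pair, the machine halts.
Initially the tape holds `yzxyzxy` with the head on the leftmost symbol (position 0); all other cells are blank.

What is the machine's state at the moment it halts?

s2

state=s0 head=0 tape=__[y]zxyzxy_   (s0,y)→(s0,x,left)
state=s0 head=-1 tape=_[_]xzxyzxy_   (s0,_)→(s2,z,left)
state=s2 head=-2 tape=[_]zxzxyzxy_   (s2,_)→(s0,x,right)
state=s0 head=-1 tape=x[z]xzxyzxy_   (s0,z)→(s3,x,right)
state=s3 head=0 tape=xx[x]zxyzxy_   (s3,x)→(s0,z,right)
state=s0 head=1 tape=xxz[z]xyzxy_   (s0,z)→(s3,x,right)
state=s3 head=2 tape=xxzx[x]yzxy_   (s3,x)→(s0,z,right)
state=s0 head=3 tape=xxzxz[y]zxy_   (s0,y)→(s0,x,left)
state=s0 head=2 tape=xxzx[z]xzxy_   (s0,z)→(s3,x,right)
state=s3 head=3 tape=xxzxx[x]zxy_   (s3,x)→(s0,z,right)
state=s0 head=4 tape=xxzxxz[z]xy_   (s0,z)→(s3,x,right)
state=s3 head=5 tape=xxzxxzx[x]y_   (s3,x)→(s0,z,right)
state=s0 head=6 tape=xxzxxzxz[y]_   (s0,y)→(s0,x,left)
state=s0 head=5 tape=xxzxxzx[z]x_   (s0,z)→(s3,x,right)
state=s3 head=6 tape=xxzxxzxx[x]_   (s3,x)→(s0,z,right)
state=s0 head=7 tape=xxzxxzxxz[_]   (s0,_)→(s2,z,left)
state=s2 head=6 tape=xxzxxzxx[z]z
No transition is defined for (s2, z); M halts in state s2.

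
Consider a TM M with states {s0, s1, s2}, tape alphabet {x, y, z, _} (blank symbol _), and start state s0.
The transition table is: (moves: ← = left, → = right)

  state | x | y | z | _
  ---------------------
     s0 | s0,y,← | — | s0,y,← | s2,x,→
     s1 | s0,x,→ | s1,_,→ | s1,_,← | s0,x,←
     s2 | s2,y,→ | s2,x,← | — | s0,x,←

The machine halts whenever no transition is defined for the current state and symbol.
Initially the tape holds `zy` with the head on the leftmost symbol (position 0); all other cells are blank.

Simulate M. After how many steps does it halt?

15

state=s0 head=0 tape=___[z]y_   (s0,z)→(s0,y,←)
state=s0 head=-1 tape=__[_]yy_   (s0,_)→(s2,x,→)
state=s2 head=0 tape=__x[y]y_   (s2,y)→(s2,x,←)
state=s2 head=-1 tape=__[x]xy_   (s2,x)→(s2,y,→)
state=s2 head=0 tape=__y[x]y_   (s2,x)→(s2,y,→)
state=s2 head=1 tape=__yy[y]_   (s2,y)→(s2,x,←)
state=s2 head=0 tape=__y[y]x_   (s2,y)→(s2,x,←)
state=s2 head=-1 tape=__[y]xx_   (s2,y)→(s2,x,←)
state=s2 head=-2 tape=_[_]xxx_   (s2,_)→(s0,x,←)
state=s0 head=-3 tape=[_]xxxx_   (s0,_)→(s2,x,→)
state=s2 head=-2 tape=x[x]xxx_   (s2,x)→(s2,y,→)
state=s2 head=-1 tape=xy[x]xx_   (s2,x)→(s2,y,→)
state=s2 head=0 tape=xyy[x]x_   (s2,x)→(s2,y,→)
state=s2 head=1 tape=xyyy[x]_   (s2,x)→(s2,y,→)
state=s2 head=2 tape=xyyyy[_]   (s2,_)→(s0,x,←)
state=s0 head=1 tape=xyyy[y]x
M halts after 15 transitions.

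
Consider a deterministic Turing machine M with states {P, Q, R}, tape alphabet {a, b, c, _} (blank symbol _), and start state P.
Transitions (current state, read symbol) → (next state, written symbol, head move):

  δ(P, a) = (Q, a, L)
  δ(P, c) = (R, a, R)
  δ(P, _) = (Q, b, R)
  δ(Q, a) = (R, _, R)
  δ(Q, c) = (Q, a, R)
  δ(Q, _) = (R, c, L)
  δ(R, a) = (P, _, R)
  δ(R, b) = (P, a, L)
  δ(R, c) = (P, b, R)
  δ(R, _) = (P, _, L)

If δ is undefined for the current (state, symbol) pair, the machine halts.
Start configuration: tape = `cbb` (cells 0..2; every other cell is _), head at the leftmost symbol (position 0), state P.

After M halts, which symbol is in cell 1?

state=P head=0 tape=____[c]bb   (P,c)→(R,a,R)
state=R head=1 tape=____a[b]b   (R,b)→(P,a,L)
state=P head=0 tape=____[a]ab   (P,a)→(Q,a,L)
state=Q head=-1 tape=___[_]aab   (Q,_)→(R,c,L)
state=R head=-2 tape=__[_]caab   (R,_)→(P,_,L)
state=P head=-3 tape=_[_]_caab   (P,_)→(Q,b,R)
state=Q head=-2 tape=_b[_]caab   (Q,_)→(R,c,L)
state=R head=-3 tape=_[b]ccaab   (R,b)→(P,a,L)
state=P head=-4 tape=[_]accaab   (P,_)→(Q,b,R)
state=Q head=-3 tape=b[a]ccaab   (Q,a)→(R,_,R)
state=R head=-2 tape=b_[c]caab   (R,c)→(P,b,R)
state=P head=-1 tape=b_b[c]aab   (P,c)→(R,a,R)
state=R head=0 tape=b_ba[a]ab   (R,a)→(P,_,R)
state=P head=1 tape=b_ba_[a]b   (P,a)→(Q,a,L)
state=Q head=0 tape=b_ba[_]ab   (Q,_)→(R,c,L)
state=R head=-1 tape=b_b[a]cab   (R,a)→(P,_,R)
state=P head=0 tape=b_b_[c]ab   (P,c)→(R,a,R)
state=R head=1 tape=b_b_a[a]b   (R,a)→(P,_,R)
state=P head=2 tape=b_b_a_[b]
Cell 1 holds _ when M halts.

_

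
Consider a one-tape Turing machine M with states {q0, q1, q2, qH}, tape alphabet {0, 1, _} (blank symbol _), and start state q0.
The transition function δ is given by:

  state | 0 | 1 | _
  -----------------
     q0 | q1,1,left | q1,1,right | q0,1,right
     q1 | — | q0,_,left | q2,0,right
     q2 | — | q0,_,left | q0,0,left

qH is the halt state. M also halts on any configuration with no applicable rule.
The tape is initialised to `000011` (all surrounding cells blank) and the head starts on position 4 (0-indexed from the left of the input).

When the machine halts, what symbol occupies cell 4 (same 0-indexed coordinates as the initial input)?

q0 | 0000[1]1_   read 1 → write 1, move right, go to q1
q1 | 00001[1]_   read 1 → write _, move left, go to q0
q0 | 0000[1]__   read 1 → write 1, move right, go to q1
q1 | 00001[_]_   read _ → write 0, move right, go to q2
q2 | 000010[_]   read _ → write 0, move left, go to q0
q0 | 00001[0]0   read 0 → write 1, move left, go to q1
q1 | 0000[1]10   read 1 → write _, move left, go to q0
q0 | 000[0]_10   read 0 → write 1, move left, go to q1
q1 | 00[0]1_10
Cell 4 holds _ when M halts.

_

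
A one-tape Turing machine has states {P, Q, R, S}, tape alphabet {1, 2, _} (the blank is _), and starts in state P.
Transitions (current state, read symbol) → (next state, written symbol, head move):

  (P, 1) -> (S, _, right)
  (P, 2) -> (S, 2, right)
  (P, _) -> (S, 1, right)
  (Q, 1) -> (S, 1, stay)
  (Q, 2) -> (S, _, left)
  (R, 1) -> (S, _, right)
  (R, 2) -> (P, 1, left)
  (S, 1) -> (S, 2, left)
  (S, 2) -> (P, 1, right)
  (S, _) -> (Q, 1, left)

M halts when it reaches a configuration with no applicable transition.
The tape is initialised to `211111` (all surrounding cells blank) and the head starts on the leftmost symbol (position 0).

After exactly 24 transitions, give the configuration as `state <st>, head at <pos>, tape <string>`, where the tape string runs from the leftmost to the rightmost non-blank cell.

state Q, head at -2, tape 122222_1

P | __[2]11111_   read 2 → write 2, move right, go to S
S | __2[1]1111_   read 1 → write 2, move left, go to S
S | __[2]21111_   read 2 → write 1, move right, go to P
P | __1[2]1111_   read 2 → write 2, move right, go to S
S | __12[1]111_   read 1 → write 2, move left, go to S
S | __1[2]2111_   read 2 → write 1, move right, go to P
P | __11[2]111_   read 2 → write 2, move right, go to S
S | __112[1]11_   read 1 → write 2, move left, go to S
S | __11[2]211_   read 2 → write 1, move right, go to P
P | __111[2]11_   read 2 → write 2, move right, go to S
S | __1112[1]1_   read 1 → write 2, move left, go to S
S | __111[2]21_   read 2 → write 1, move right, go to P
P | __1111[2]1_   read 2 → write 2, move right, go to S
S | __11112[1]_   read 1 → write 2, move left, go to S
S | __1111[2]2_   read 2 → write 1, move right, go to P
P | __11111[2]_   read 2 → write 2, move right, go to S
S | __111112[_]   read _ → write 1, move left, go to Q
Q | __11111[2]1   read 2 → write _, move left, go to S
S | __1111[1]_1   read 1 → write 2, move left, go to S
S | __111[1]2_1   read 1 → write 2, move left, go to S
S | __11[1]22_1   read 1 → write 2, move left, go to S
S | __1[1]222_1   read 1 → write 2, move left, go to S
S | __[1]2222_1   read 1 → write 2, move left, go to S
S | _[_]22222_1   read _ → write 1, move left, go to Q
Q | [_]122222_1
After 24 steps: state Q, head at -2, tape 122222_1.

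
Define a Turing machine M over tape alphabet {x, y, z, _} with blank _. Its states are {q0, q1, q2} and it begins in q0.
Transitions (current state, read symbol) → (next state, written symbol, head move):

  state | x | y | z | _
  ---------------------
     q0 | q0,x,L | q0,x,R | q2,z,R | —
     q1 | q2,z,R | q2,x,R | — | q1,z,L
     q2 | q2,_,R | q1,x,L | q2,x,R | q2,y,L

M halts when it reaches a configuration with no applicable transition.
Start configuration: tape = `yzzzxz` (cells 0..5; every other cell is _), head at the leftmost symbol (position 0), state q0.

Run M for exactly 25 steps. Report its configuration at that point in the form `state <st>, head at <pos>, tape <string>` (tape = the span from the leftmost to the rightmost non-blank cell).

q0 | [y]zzzxz__   read y → write x, move R, go to q0
q0 | x[z]zzxz__   read z → write z, move R, go to q2
q2 | xz[z]zxz__   read z → write x, move R, go to q2
q2 | xzx[z]xz__   read z → write x, move R, go to q2
q2 | xzxx[x]z__   read x → write _, move R, go to q2
q2 | xzxx_[z]__   read z → write x, move R, go to q2
q2 | xzxx_x[_]_   read _ → write y, move L, go to q2
q2 | xzxx_[x]y_   read x → write _, move R, go to q2
q2 | xzxx__[y]_   read y → write x, move L, go to q1
q1 | xzxx_[_]x_   read _ → write z, move L, go to q1
q1 | xzxx[_]zx_   read _ → write z, move L, go to q1
q1 | xzx[x]zzx_   read x → write z, move R, go to q2
q2 | xzxz[z]zx_   read z → write x, move R, go to q2
q2 | xzxzx[z]x_   read z → write x, move R, go to q2
q2 | xzxzxx[x]_   read x → write _, move R, go to q2
q2 | xzxzxx_[_]   read _ → write y, move L, go to q2
q2 | xzxzxx[_]y   read _ → write y, move L, go to q2
q2 | xzxzx[x]yy   read x → write _, move R, go to q2
q2 | xzxzx_[y]y   read y → write x, move L, go to q1
q1 | xzxzx[_]xy   read _ → write z, move L, go to q1
q1 | xzxz[x]zxy   read x → write z, move R, go to q2
q2 | xzxzz[z]xy   read z → write x, move R, go to q2
q2 | xzxzzx[x]y   read x → write _, move R, go to q2
q2 | xzxzzx_[y]   read y → write x, move L, go to q1
q1 | xzxzzx[_]x   read _ → write z, move L, go to q1
q1 | xzxzz[x]zx
After 25 steps: state q1, head at 5, tape xzxzzxzx.

state q1, head at 5, tape xzxzzxzx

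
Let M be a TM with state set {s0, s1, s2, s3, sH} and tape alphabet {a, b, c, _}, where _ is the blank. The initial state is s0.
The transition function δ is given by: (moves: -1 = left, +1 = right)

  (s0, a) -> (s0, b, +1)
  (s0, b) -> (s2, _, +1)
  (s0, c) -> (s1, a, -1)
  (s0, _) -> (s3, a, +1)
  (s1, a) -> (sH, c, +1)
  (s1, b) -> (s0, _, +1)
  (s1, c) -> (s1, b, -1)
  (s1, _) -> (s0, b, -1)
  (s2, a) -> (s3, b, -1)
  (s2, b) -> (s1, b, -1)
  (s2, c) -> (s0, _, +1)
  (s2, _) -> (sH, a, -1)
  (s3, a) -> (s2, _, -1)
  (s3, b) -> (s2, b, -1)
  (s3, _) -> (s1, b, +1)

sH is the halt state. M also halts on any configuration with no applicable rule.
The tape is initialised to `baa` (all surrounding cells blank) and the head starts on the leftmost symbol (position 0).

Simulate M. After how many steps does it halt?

26

state=s0 head=0 tape=__[b]aa___   (s0,b)→(s2,_,+1)
state=s2 head=1 tape=___[a]a___   (s2,a)→(s3,b,-1)
state=s3 head=0 tape=__[_]ba___   (s3,_)→(s1,b,+1)
state=s1 head=1 tape=__b[b]a___   (s1,b)→(s0,_,+1)
state=s0 head=2 tape=__b_[a]___   (s0,a)→(s0,b,+1)
state=s0 head=3 tape=__b_b[_]__   (s0,_)→(s3,a,+1)
state=s3 head=4 tape=__b_ba[_]_   (s3,_)→(s1,b,+1)
state=s1 head=5 tape=__b_bab[_]   (s1,_)→(s0,b,-1)
state=s0 head=4 tape=__b_ba[b]b   (s0,b)→(s2,_,+1)
state=s2 head=5 tape=__b_ba_[b]   (s2,b)→(s1,b,-1)
state=s1 head=4 tape=__b_ba[_]b   (s1,_)→(s0,b,-1)
state=s0 head=3 tape=__b_b[a]bb   (s0,a)→(s0,b,+1)
state=s0 head=4 tape=__b_bb[b]b   (s0,b)→(s2,_,+1)
state=s2 head=5 tape=__b_bb_[b]   (s2,b)→(s1,b,-1)
state=s1 head=4 tape=__b_bb[_]b   (s1,_)→(s0,b,-1)
state=s0 head=3 tape=__b_b[b]bb   (s0,b)→(s2,_,+1)
state=s2 head=4 tape=__b_b_[b]b   (s2,b)→(s1,b,-1)
state=s1 head=3 tape=__b_b[_]bb   (s1,_)→(s0,b,-1)
state=s0 head=2 tape=__b_[b]bbb   (s0,b)→(s2,_,+1)
state=s2 head=3 tape=__b__[b]bb   (s2,b)→(s1,b,-1)
state=s1 head=2 tape=__b_[_]bbb   (s1,_)→(s0,b,-1)
state=s0 head=1 tape=__b[_]bbbb   (s0,_)→(s3,a,+1)
state=s3 head=2 tape=__ba[b]bbb   (s3,b)→(s2,b,-1)
state=s2 head=1 tape=__b[a]bbbb   (s2,a)→(s3,b,-1)
state=s3 head=0 tape=__[b]bbbbb   (s3,b)→(s2,b,-1)
state=s2 head=-1 tape=_[_]bbbbbb   (s2,_)→(sH,a,-1)
state=sH head=-2 tape=[_]abbbbbb
M halts after 26 transitions.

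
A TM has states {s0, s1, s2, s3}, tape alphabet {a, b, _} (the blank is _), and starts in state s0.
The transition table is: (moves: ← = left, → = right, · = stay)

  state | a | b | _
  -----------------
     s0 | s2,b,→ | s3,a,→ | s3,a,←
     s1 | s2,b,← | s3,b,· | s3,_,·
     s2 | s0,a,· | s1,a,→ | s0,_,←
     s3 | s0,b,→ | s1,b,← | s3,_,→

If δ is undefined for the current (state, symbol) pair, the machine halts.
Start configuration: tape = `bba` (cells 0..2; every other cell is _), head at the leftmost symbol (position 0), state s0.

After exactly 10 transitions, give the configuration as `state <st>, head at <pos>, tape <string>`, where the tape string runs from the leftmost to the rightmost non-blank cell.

state s3, head at -3, tape babba

s0 | ___[b]ba   read b → write a, move →, go to s3
s3 | ___a[b]a   read b → write b, move ←, go to s1
s1 | ___[a]ba   read a → write b, move ←, go to s2
s2 | __[_]bba   read _ → write _, move ←, go to s0
s0 | _[_]_bba   read _ → write a, move ←, go to s3
s3 | [_]a_bba   read _ → write _, move →, go to s3
s3 | _[a]_bba   read a → write b, move →, go to s0
s0 | _b[_]bba   read _ → write a, move ←, go to s3
s3 | _[b]abba   read b → write b, move ←, go to s1
s1 | [_]babba   read _ → write _, move ·, go to s3
s3 | [_]babba
After 10 steps: state s3, head at -3, tape babba.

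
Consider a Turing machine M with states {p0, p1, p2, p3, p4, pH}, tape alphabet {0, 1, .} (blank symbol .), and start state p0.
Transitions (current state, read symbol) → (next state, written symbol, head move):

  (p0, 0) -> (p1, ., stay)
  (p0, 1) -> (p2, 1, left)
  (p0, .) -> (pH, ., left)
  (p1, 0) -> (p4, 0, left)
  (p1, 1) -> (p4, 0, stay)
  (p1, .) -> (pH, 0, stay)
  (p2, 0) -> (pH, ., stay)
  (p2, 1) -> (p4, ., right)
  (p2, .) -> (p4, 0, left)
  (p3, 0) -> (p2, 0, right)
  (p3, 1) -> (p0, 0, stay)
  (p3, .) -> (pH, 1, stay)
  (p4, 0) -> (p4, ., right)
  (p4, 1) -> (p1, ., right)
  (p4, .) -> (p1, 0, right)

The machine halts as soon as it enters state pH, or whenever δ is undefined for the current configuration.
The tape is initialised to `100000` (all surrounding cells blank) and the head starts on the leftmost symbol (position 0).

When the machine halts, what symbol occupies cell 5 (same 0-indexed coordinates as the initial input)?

.

state=p0 head=0 tape=..[1]00000..   (p0,1)→(p2,1,left)
state=p2 head=-1 tape=.[.]100000..   (p2,.)→(p4,0,left)
state=p4 head=-2 tape=[.]0100000..   (p4,.)→(p1,0,right)
state=p1 head=-1 tape=0[0]100000..   (p1,0)→(p4,0,left)
state=p4 head=-2 tape=[0]0100000..   (p4,0)→(p4,.,right)
state=p4 head=-1 tape=.[0]100000..   (p4,0)→(p4,.,right)
state=p4 head=0 tape=..[1]00000..   (p4,1)→(p1,.,right)
state=p1 head=1 tape=...[0]0000..   (p1,0)→(p4,0,left)
state=p4 head=0 tape=..[.]00000..   (p4,.)→(p1,0,right)
state=p1 head=1 tape=..0[0]0000..   (p1,0)→(p4,0,left)
state=p4 head=0 tape=..[0]00000..   (p4,0)→(p4,.,right)
state=p4 head=1 tape=...[0]0000..   (p4,0)→(p4,.,right)
state=p4 head=2 tape=....[0]000..   (p4,0)→(p4,.,right)
state=p4 head=3 tape=.....[0]00..   (p4,0)→(p4,.,right)
state=p4 head=4 tape=......[0]0..   (p4,0)→(p4,.,right)
state=p4 head=5 tape=.......[0]..   (p4,0)→(p4,.,right)
state=p4 head=6 tape=........[.].   (p4,.)→(p1,0,right)
state=p1 head=7 tape=........0[.]   (p1,.)→(pH,0,stay)
state=pH head=7 tape=........0[0]
Cell 5 holds . when M halts.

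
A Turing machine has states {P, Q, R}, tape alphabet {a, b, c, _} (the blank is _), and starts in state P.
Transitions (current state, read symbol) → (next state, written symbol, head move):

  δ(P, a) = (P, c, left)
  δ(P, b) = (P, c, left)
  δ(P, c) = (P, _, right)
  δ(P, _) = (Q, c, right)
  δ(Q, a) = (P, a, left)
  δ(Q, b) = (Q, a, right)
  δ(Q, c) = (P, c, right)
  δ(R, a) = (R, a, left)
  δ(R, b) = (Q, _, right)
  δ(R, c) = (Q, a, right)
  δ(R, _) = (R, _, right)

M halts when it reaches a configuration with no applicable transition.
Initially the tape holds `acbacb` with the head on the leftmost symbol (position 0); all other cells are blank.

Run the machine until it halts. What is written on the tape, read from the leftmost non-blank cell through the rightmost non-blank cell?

ccc__ccc

state=P head=0 tape=_[a]cbacb__   (P,a)→(P,c,left)
state=P head=-1 tape=[_]ccbacb__   (P,_)→(Q,c,right)
state=Q head=0 tape=c[c]cbacb__   (Q,c)→(P,c,right)
state=P head=1 tape=cc[c]bacb__   (P,c)→(P,_,right)
state=P head=2 tape=cc_[b]acb__   (P,b)→(P,c,left)
state=P head=1 tape=cc[_]cacb__   (P,_)→(Q,c,right)
state=Q head=2 tape=ccc[c]acb__   (Q,c)→(P,c,right)
state=P head=3 tape=cccc[a]cb__   (P,a)→(P,c,left)
state=P head=2 tape=ccc[c]ccb__   (P,c)→(P,_,right)
state=P head=3 tape=ccc_[c]cb__   (P,c)→(P,_,right)
state=P head=4 tape=ccc__[c]b__   (P,c)→(P,_,right)
state=P head=5 tape=ccc___[b]__   (P,b)→(P,c,left)
state=P head=4 tape=ccc__[_]c__   (P,_)→(Q,c,right)
state=Q head=5 tape=ccc__c[c]__   (Q,c)→(P,c,right)
state=P head=6 tape=ccc__cc[_]_   (P,_)→(Q,c,right)
state=Q head=7 tape=ccc__ccc[_]
The non-blank tape span at halt is ccc__ccc.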